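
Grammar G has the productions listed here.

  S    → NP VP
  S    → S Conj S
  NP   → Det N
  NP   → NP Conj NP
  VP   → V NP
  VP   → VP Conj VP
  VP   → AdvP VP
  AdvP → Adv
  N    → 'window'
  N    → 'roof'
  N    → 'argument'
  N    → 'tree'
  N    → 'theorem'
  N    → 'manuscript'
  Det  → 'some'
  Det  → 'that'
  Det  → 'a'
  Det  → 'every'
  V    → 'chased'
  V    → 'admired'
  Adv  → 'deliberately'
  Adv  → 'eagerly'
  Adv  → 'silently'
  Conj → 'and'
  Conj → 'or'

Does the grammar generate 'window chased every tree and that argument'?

For S → NP VP, no prefix of the string parses as an NP. The alternative S rule S → S Conj S likewise has no satisfying split.

Ungrammatical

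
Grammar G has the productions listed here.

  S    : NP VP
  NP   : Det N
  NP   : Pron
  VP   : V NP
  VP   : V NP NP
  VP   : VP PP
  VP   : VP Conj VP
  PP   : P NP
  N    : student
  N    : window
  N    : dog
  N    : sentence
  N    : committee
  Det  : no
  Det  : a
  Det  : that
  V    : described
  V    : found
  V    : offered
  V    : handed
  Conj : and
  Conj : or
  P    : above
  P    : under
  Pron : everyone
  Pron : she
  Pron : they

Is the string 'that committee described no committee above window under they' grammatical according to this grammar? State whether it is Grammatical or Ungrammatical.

A P word can never sit immediately before an N word in any string this grammar generates, so the substring 'above window' rules out a derivation.

Ungrammatical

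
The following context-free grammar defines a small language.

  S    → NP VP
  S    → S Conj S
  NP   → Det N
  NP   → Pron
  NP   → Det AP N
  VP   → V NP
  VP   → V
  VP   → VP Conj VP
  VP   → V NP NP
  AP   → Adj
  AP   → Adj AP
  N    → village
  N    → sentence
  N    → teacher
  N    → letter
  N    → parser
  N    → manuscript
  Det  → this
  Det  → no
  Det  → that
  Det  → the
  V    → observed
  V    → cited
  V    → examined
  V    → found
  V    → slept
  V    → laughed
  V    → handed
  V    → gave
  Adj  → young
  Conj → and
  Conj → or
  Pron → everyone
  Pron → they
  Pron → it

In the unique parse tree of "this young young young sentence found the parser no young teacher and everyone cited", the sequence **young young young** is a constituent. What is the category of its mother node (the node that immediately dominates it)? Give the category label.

S
  S
    NP
      Det: this
      AP
        Adj: young
        AP
          Adj: young
          AP
            Adj: young
      N: sentence
    VP
      V: found
      NP
        Det: the
        N: parser
      NP
        Det: no
        AP
          Adj: young
        N: teacher
  Conj: and
  S
    NP
      Pron: everyone
    VP
      V: cited
The span 'young young young' is the AP node built by AP → Adj AP.
Its mother is the NP built by NP → Det AP N.

NP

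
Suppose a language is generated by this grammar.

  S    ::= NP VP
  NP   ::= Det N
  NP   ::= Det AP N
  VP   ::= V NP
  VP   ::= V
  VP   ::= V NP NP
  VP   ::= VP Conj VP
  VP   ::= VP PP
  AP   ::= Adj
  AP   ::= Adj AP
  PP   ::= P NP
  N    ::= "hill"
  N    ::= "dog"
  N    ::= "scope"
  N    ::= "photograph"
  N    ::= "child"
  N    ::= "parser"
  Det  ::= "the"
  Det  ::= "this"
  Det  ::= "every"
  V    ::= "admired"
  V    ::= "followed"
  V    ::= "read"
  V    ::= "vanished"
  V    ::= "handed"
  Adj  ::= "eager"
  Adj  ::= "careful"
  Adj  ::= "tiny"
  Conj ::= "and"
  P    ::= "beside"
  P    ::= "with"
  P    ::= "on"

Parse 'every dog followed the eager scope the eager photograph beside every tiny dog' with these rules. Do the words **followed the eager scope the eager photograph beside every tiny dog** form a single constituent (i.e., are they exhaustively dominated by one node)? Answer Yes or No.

Yes

[S [NP [Det every] [N dog]] [VP [VP [V followed] [NP [Det the] [AP [Adj eager]] [N scope]] [NP [Det the] [AP [Adj eager]] [N photograph]]] [PP [P beside] [NP [Det every] [AP [Adj tiny]] [N dog]]]]]
The words 'followed the eager scope the eager photograph beside every tiny dog' are exhaustively dominated by a single VP node (built by VP → VP PP), so they form a constituent.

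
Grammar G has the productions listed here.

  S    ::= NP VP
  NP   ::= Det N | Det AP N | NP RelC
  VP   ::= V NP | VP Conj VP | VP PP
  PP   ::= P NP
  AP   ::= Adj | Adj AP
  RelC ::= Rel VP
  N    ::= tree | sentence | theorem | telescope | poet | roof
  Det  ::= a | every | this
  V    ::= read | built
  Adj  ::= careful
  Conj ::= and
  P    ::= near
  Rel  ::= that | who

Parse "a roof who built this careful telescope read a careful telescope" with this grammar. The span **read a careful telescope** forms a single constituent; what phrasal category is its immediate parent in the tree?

[S [NP [NP [Det a] [N roof]] [RelC [Rel who] [VP [V built] [NP [Det this] [AP [Adj careful]] [N telescope]]]]] [VP [V read] [NP [Det a] [AP [Adj careful]] [N telescope]]]]
The span 'read a careful telescope' is the VP node built by VP → V NP.
Its mother is the S built by S → NP VP.

S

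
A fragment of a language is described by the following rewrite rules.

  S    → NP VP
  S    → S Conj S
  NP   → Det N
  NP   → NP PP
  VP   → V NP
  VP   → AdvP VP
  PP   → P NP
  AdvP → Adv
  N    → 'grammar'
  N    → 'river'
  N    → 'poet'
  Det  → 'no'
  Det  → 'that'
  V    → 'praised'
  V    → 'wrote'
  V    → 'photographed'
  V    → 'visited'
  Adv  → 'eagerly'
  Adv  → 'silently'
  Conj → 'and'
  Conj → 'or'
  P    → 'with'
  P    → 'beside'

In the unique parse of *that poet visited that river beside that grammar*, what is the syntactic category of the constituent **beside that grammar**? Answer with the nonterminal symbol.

S
  NP
    Det: that
    N: poet
  VP
    V: visited
    NP
      NP
        Det: that
        N: river
      PP
        P: beside
        NP
          Det: that
          N: grammar
The span 'beside that grammar' is the PP node built by PP → P NP.

PP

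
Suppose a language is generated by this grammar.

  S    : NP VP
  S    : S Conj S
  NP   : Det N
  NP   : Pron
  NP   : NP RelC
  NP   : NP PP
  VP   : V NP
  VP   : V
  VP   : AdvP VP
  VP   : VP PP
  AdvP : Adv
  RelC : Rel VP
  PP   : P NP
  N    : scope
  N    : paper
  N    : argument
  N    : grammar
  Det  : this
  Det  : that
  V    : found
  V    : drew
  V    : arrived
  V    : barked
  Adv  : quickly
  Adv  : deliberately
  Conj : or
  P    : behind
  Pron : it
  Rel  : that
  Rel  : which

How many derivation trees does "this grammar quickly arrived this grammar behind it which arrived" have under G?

Two of the 4 distinct bracketings:
[S [NP [Det this] [N grammar]] [VP [AdvP [Adv quickly]] [VP [V arrived] [NP [NP [NP [Det this] [N grammar]] [PP [P behind] [NP [Pron it]]]] [RelC [Rel which] [VP [V arrived]]]]]]]
[S [NP [Det this] [N grammar]] [VP [AdvP [Adv quickly]] [VP [V arrived] [NP [NP [Det this] [N grammar]] [PP [P behind] [NP [NP [Pron it]] [RelC [Rel which] [VP [V arrived]]]]]]]]]
The trees differ in how a recursive rule is bracketed over the same span.

4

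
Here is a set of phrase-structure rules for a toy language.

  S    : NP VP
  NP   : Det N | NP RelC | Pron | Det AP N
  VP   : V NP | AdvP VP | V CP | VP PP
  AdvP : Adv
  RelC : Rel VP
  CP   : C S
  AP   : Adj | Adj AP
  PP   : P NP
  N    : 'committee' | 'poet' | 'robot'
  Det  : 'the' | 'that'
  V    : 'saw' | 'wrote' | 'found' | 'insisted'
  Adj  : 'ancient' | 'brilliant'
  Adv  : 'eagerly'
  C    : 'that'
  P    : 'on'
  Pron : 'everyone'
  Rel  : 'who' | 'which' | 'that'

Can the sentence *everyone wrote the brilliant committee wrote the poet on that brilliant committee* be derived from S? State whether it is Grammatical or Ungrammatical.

Ungrammatical

For S → NP VP, the only prefix that parses as NP is 'everyone', but the remainder 'wrote the brilliant committee wrote the poet on that brilliant committee' is not a VP under these rules.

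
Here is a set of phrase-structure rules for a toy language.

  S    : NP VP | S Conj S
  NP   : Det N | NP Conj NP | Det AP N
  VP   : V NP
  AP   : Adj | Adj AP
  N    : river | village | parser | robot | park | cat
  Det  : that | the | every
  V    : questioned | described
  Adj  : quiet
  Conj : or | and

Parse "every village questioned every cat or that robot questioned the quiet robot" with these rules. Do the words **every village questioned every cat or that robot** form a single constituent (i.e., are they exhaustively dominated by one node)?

No

[S [S [NP [Det every] [N village]] [VP [V questioned] [NP [Det every] [N cat]]]] [Conj or] [S [NP [Det that] [N robot]] [VP [V questioned] [NP [Det the] [AP [Adj quiet]] [N robot]]]]]
The smallest constituent containing 'every village questioned every cat or that robot' is the S spanning 'every village questioned every cat or that robot questioned the quiet robot'; no single node in the tree dominates exactly the given words.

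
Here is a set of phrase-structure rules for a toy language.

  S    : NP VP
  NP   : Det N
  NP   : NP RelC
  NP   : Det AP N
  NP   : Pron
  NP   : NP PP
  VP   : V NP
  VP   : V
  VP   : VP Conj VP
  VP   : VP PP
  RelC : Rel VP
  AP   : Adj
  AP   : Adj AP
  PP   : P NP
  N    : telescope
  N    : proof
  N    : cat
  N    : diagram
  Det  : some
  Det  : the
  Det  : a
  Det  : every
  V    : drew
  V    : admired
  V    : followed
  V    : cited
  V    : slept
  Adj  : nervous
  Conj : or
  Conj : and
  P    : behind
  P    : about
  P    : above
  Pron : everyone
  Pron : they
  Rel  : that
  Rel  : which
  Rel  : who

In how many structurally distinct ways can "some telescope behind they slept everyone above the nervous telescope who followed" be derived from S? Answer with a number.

3

Two of the 3 distinct bracketings:
[S [NP [NP [Det some] [N telescope]] [PP [P behind] [NP [Pron they]]]] [VP [V slept] [NP [NP [NP [Pron everyone]] [PP [P above] [NP [Det the] [AP [Adj nervous]] [N telescope]]]] [RelC [Rel who] [VP [V followed]]]]]]
[S [NP [NP [Det some] [N telescope]] [PP [P behind] [NP [Pron they]]]] [VP [V slept] [NP [NP [Pron everyone]] [PP [P above] [NP [NP [Det the] [AP [Adj nervous]] [N telescope]] [RelC [Rel who] [VP [V followed]]]]]]]]
The trees differ in how a recursive rule is bracketed over the same span.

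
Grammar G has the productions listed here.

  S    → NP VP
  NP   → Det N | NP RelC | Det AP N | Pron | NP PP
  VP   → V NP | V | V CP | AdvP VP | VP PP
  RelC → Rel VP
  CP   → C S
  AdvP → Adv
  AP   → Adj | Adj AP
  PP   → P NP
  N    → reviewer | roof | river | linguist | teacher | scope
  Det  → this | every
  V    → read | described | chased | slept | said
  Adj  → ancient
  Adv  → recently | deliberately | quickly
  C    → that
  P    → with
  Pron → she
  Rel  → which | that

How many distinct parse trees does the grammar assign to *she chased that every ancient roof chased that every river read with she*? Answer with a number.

Two of the 3 distinct bracketings:
[S [NP [Pron she]] [VP [V chased] [CP [C that] [S [NP [Det every] [AP [Adj ancient]] [N roof]] [VP [V chased] [CP [C that] [S [NP [Det every] [N river]] [VP [VP [V read]] [PP [P with] [NP [Pron she]]]]]]]]]]]
[S [NP [Pron she]] [VP [V chased] [CP [C that] [S [NP [Det every] [AP [Adj ancient]] [N roof]] [VP [VP [V chased] [CP [C that] [S [NP [Det every] [N river]] [VP [V read]]]]] [PP [P with] [NP [Pron she]]]]]]]]
The trees differ in how a recursive rule is bracketed over the same span.

3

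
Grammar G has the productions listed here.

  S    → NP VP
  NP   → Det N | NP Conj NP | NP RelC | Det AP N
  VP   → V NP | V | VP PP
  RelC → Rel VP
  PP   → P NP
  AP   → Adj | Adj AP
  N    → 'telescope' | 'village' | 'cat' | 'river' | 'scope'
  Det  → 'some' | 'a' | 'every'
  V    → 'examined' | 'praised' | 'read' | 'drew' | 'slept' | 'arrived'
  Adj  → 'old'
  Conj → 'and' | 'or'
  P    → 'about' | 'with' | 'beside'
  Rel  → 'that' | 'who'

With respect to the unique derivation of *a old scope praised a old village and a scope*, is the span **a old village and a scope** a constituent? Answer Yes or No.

Yes

[S [NP [Det a] [AP [Adj old]] [N scope]] [VP [V praised] [NP [NP [Det a] [AP [Adj old]] [N village]] [Conj and] [NP [Det a] [N scope]]]]]
The words 'a old village and a scope' are exhaustively dominated by a single NP node (built by NP → NP Conj NP), so they form a constituent.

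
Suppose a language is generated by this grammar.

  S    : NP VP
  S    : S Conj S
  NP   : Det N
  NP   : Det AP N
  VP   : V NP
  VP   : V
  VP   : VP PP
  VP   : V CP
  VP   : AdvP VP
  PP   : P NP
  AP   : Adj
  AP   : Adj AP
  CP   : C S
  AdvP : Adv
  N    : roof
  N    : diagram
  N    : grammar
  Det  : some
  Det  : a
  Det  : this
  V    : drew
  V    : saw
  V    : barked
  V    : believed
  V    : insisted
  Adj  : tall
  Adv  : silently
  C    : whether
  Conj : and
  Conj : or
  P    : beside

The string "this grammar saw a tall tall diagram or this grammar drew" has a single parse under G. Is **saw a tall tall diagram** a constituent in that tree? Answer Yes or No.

Yes

[S [S [NP [Det this] [N grammar]] [VP [V saw] [NP [Det a] [AP [Adj tall] [AP [Adj tall]]] [N diagram]]]] [Conj or] [S [NP [Det this] [N grammar]] [VP [V drew]]]]
The words 'saw a tall tall diagram' are exhaustively dominated by a single VP node (built by VP → V NP), so they form a constituent.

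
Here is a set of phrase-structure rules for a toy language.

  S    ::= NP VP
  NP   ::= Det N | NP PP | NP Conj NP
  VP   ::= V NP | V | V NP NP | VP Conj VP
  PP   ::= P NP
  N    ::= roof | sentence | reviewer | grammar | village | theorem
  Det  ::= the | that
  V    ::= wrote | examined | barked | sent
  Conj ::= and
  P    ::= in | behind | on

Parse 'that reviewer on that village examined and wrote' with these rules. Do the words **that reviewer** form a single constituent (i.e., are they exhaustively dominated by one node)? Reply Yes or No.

Yes

[S [NP [NP [Det that] [N reviewer]] [PP [P on] [NP [Det that] [N village]]]] [VP [VP [V examined]] [Conj and] [VP [V wrote]]]]
The words 'that reviewer' are exhaustively dominated by a single NP node (built by NP → Det N), so they form a constituent.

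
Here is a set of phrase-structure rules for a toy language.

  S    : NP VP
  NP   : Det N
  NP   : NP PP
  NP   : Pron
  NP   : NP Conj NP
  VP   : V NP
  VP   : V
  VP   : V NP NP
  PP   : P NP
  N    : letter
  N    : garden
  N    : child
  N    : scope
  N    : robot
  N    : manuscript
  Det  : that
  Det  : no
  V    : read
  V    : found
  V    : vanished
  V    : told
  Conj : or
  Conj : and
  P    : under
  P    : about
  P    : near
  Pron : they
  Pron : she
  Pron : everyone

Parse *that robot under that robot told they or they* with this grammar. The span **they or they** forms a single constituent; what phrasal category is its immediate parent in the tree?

VP

S
  NP
    NP
      Det: that
      N: robot
    PP
      P: under
      NP
        Det: that
        N: robot
  VP
    V: told
    NP
      NP
        Pron: they
      Conj: or
      NP
        Pron: they
The span 'they or they' is the NP node built by NP → NP Conj NP.
Its mother is the VP built by VP → V NP.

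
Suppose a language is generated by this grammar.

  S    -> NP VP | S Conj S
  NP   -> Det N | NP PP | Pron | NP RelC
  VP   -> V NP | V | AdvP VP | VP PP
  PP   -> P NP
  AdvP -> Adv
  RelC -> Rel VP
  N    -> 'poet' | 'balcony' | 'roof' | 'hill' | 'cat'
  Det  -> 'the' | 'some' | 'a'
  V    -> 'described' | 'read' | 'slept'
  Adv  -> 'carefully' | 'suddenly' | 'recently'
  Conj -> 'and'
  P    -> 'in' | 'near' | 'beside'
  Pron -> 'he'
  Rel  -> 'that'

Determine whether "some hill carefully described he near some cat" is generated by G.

Grammatical

S
  NP
    Det: some
    N: hill
  VP
    AdvP
      Adv: carefully
    VP
      V: described
      NP
        NP
          Pron: he
        PP
          P: near
          NP
            Det: some
            N: cat
Each bracket corresponds to one application of a listed rule, so the string is derivable from S.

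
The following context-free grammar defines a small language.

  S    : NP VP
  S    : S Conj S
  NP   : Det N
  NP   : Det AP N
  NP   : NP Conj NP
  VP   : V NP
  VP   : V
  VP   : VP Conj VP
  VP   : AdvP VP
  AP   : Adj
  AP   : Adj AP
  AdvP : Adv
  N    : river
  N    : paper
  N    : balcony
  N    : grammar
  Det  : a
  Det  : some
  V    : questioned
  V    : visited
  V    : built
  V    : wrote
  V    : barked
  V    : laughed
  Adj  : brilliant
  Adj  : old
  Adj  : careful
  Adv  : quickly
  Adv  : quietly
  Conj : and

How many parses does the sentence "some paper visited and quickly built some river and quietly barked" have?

3

Two of the 3 distinct bracketings:
[S [NP [Det some] [N paper]] [VP [VP [V visited]] [Conj and] [VP [VP [AdvP [Adv quickly]] [VP [V built] [NP [Det some] [N river]]]] [Conj and] [VP [AdvP [Adv quietly]] [VP [V barked]]]]]]
[S [NP [Det some] [N paper]] [VP [VP [V visited]] [Conj and] [VP [AdvP [Adv quickly]] [VP [VP [V built] [NP [Det some] [N river]]] [Conj and] [VP [AdvP [Adv quietly]] [VP [V barked]]]]]]]
The trees differ in how a recursive rule is bracketed over the same span.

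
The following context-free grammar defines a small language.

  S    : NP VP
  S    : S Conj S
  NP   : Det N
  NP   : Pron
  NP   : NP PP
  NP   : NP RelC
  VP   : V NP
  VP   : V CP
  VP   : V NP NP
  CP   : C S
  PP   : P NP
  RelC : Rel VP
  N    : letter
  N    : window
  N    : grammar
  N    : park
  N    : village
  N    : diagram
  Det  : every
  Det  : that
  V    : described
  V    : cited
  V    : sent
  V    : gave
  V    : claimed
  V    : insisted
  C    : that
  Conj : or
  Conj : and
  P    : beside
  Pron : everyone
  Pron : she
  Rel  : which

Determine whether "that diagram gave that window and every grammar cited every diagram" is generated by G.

Grammatical

[S [S [NP [Det that] [N diagram]] [VP [V gave] [NP [Det that] [N window]]]] [Conj and] [S [NP [Det every] [N grammar]] [VP [V cited] [NP [Det every] [N diagram]]]]]
The bracketing above is licensed at every node by one of the given productions, with S at the root.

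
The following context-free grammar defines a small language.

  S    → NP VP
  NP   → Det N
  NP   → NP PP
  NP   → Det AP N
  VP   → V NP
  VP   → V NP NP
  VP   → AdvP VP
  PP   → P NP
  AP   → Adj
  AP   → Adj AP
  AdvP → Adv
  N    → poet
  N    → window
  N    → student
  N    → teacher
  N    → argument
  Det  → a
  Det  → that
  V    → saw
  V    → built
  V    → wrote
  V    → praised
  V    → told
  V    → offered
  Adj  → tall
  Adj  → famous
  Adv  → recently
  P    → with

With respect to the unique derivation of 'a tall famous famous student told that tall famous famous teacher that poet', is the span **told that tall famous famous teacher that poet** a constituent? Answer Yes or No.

[S [NP [Det a] [AP [Adj tall] [AP [Adj famous] [AP [Adj famous]]]] [N student]] [VP [V told] [NP [Det that] [AP [Adj tall] [AP [Adj famous] [AP [Adj famous]]]] [N teacher]] [NP [Det that] [N poet]]]]
The words 'told that tall famous famous teacher that poet' are exhaustively dominated by a single VP node (built by VP → V NP NP), so they form a constituent.

Yes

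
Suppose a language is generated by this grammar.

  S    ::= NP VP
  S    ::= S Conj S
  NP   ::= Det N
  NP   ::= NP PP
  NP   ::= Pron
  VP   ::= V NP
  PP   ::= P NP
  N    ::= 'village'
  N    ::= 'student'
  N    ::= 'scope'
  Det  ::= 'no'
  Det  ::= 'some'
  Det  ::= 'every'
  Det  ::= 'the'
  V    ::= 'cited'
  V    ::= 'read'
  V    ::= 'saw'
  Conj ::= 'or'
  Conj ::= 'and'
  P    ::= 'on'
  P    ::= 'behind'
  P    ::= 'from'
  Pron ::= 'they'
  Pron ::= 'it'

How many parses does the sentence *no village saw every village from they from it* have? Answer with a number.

The two bracketings:
[S [NP [Det no] [N village]] [VP [V saw] [NP [NP [Det every] [N village]] [PP [P from] [NP [NP [Pron they]] [PP [P from] [NP [Pron it]]]]]]]]
[S [NP [Det no] [N village]] [VP [V saw] [NP [NP [NP [Det every] [N village]] [PP [P from] [NP [Pron they]]]] [PP [P from] [NP [Pron it]]]]]]
The trees differ in how a recursive rule is bracketed over the same span.

2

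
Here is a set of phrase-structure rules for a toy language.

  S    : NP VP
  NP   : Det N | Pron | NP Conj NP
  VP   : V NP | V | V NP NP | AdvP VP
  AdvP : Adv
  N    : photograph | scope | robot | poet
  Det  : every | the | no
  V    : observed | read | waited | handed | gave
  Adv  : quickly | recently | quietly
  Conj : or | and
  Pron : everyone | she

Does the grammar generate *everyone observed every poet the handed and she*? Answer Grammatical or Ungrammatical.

Ungrammatical

A Det word can never sit immediately before a V word in any string this grammar generates, so the substring 'the handed' rules out a derivation.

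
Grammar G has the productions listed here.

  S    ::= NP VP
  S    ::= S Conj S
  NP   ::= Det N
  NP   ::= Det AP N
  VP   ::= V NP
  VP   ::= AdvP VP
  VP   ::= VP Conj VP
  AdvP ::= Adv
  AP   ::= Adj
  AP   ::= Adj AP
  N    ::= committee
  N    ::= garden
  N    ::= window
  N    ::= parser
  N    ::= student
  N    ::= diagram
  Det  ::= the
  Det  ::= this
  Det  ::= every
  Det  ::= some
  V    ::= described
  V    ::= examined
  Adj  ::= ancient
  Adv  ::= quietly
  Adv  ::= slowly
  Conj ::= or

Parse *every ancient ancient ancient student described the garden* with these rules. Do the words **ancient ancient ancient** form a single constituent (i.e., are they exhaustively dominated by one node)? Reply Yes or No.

Yes

[S [NP [Det every] [AP [Adj ancient] [AP [Adj ancient] [AP [Adj ancient]]]] [N student]] [VP [V described] [NP [Det the] [N garden]]]]
The words 'ancient ancient ancient' are exhaustively dominated by a single AP node (built by AP → Adj AP), so they form a constituent.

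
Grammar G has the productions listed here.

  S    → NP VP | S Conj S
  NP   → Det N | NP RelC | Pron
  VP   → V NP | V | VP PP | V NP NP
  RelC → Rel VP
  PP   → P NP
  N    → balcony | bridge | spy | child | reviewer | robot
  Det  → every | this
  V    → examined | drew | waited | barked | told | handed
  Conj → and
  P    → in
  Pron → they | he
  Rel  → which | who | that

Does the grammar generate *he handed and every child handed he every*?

For S → NP VP, the only prefix that parses as NP is 'he', but the remainder 'handed and every child handed he every' is not a VP under these rules. The alternative S rule S → S Conj S likewise has no satisfying split.

Ungrammatical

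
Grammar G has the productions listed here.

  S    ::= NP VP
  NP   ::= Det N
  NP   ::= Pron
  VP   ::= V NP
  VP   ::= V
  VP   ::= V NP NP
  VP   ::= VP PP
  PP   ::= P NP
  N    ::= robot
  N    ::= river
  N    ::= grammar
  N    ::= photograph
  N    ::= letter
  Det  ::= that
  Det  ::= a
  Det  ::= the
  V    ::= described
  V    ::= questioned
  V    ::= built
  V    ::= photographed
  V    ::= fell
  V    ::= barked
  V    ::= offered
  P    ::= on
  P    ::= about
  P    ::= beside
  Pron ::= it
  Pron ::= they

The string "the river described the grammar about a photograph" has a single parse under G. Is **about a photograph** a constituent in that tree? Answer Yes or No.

Yes

[S [NP [Det the] [N river]] [VP [VP [V described] [NP [Det the] [N grammar]]] [PP [P about] [NP [Det a] [N photograph]]]]]
The words 'about a photograph' are exhaustively dominated by a single PP node (built by PP → P NP), so they form a constituent.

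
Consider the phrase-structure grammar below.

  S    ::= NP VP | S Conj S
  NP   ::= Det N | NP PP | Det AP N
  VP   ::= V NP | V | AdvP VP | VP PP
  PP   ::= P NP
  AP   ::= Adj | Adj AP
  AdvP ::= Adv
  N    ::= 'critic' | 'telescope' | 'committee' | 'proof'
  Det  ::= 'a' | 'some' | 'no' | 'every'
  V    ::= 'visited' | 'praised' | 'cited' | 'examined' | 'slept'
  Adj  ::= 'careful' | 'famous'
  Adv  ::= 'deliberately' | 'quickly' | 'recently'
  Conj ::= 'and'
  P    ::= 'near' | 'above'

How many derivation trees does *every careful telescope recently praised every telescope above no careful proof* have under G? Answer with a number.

Two of the 3 distinct bracketings:
[S [NP [Det every] [AP [Adj careful]] [N telescope]] [VP [AdvP [Adv recently]] [VP [V praised] [NP [NP [Det every] [N telescope]] [PP [P above] [NP [Det no] [AP [Adj careful]] [N proof]]]]]]]
[S [NP [Det every] [AP [Adj careful]] [N telescope]] [VP [AdvP [Adv recently]] [VP [VP [V praised] [NP [Det every] [N telescope]]] [PP [P above] [NP [Det no] [AP [Adj careful]] [N proof]]]]]]
The difference turns on whether NP → NP PP is used at the relevant span, versus an alternative expansion of NP.

3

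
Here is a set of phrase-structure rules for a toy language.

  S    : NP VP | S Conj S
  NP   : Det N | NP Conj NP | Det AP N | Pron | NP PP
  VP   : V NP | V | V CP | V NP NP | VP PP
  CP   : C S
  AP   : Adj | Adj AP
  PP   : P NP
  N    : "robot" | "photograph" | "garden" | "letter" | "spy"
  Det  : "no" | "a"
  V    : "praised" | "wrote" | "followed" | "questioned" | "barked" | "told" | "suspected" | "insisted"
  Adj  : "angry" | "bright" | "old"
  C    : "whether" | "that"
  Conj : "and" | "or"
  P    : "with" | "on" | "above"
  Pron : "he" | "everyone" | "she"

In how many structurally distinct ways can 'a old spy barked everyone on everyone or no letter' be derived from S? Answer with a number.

Two of the 3 distinct bracketings:
[S [NP [Det a] [AP [Adj old]] [N spy]] [VP [V barked] [NP [NP [NP [Pron everyone]] [PP [P on] [NP [Pron everyone]]]] [Conj or] [NP [Det no] [N letter]]]]]
[S [NP [Det a] [AP [Adj old]] [N spy]] [VP [V barked] [NP [NP [Pron everyone]] [PP [P on] [NP [NP [Pron everyone]] [Conj or] [NP [Det no] [N letter]]]]]]]
The trees differ in how a recursive rule is bracketed over the same span.

3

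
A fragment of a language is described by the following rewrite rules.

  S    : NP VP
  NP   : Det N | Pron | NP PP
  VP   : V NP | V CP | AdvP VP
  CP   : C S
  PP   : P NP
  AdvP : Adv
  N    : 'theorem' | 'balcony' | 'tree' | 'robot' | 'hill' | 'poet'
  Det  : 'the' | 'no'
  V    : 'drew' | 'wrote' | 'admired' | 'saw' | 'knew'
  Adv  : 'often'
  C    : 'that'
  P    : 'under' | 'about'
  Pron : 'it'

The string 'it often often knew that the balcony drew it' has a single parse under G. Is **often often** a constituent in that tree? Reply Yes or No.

[S [NP [Pron it]] [VP [AdvP [Adv often]] [VP [AdvP [Adv often]] [VP [V knew] [CP [C that] [S [NP [Det the] [N balcony]] [VP [V drew] [NP [Pron it]]]]]]]]]
The smallest constituent containing 'often often' is the VP spanning 'often often knew that the balcony drew it'; no single node in the tree dominates exactly the given words.

No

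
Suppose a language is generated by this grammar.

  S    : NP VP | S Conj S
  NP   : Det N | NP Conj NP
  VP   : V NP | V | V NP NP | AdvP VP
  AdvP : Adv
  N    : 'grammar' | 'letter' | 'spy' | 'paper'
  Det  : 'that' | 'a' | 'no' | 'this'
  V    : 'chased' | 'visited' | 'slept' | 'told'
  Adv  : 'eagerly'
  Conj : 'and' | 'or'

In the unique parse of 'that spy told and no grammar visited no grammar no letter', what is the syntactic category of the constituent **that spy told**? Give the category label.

S
  S
    NP
      Det: that
      N: spy
    VP
      V: told
  Conj: and
  S
    NP
      Det: no
      N: grammar
    VP
      V: visited
      NP
        Det: no
        N: grammar
      NP
        Det: no
        N: letter
The span 'that spy told' is the S node built by S → NP VP.

S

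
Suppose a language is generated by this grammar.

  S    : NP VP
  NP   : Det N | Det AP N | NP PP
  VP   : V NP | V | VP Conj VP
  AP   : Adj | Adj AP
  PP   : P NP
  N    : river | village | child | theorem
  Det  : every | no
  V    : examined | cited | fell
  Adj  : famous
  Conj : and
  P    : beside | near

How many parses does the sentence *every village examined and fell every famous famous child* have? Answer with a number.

1

[S [NP [Det every] [N village]] [VP [VP [V examined]] [Conj and] [VP [V fell] [NP [Det every] [AP [Adj famous] [AP [Adj famous]]] [N child]]]]]
No rule offers an alternative attachment or grouping for any span, so this is the only derivation.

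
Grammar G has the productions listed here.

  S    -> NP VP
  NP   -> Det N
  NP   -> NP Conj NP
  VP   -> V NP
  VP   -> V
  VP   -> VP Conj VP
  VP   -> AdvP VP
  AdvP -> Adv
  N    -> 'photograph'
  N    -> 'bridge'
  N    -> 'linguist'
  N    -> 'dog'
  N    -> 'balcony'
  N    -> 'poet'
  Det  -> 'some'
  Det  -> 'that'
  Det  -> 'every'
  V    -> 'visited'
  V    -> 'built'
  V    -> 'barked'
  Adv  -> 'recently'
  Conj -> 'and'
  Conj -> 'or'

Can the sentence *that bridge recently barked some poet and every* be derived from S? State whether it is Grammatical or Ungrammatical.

For S → NP VP, the only prefix that parses as NP is 'that bridge', but the remainder 'recently barked some poet and every' is not a VP under these rules.

Ungrammatical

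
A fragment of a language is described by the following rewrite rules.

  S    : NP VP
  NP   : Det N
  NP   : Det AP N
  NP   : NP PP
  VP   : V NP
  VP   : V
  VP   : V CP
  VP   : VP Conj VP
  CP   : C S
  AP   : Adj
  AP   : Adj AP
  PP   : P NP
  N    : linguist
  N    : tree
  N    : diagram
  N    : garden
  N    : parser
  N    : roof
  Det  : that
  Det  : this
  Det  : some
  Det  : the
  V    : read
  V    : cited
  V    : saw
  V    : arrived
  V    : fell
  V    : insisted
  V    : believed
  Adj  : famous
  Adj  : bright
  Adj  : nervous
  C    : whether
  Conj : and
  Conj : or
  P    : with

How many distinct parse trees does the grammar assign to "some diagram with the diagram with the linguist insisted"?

The two bracketings:
[S [NP [NP [Det some] [N diagram]] [PP [P with] [NP [NP [Det the] [N diagram]] [PP [P with] [NP [Det the] [N linguist]]]]]] [VP [V insisted]]]
[S [NP [NP [NP [Det some] [N diagram]] [PP [P with] [NP [Det the] [N diagram]]]] [PP [P with] [NP [Det the] [N linguist]]]] [VP [V insisted]]]
The trees differ in how a recursive rule is bracketed over the same span.

2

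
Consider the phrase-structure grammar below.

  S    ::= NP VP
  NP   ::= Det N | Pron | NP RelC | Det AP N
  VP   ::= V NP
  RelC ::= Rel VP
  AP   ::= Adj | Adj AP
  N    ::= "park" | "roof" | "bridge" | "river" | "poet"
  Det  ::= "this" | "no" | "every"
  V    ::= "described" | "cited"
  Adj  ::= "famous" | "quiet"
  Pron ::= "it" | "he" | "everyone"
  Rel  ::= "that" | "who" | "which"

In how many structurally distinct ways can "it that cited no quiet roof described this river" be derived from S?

1

[S [NP [NP [Pron it]] [RelC [Rel that] [VP [V cited] [NP [Det no] [AP [Adj quiet]] [N roof]]]]] [VP [V described] [NP [Det this] [N river]]]]
No rule offers an alternative attachment or grouping for any span, so this is the only derivation.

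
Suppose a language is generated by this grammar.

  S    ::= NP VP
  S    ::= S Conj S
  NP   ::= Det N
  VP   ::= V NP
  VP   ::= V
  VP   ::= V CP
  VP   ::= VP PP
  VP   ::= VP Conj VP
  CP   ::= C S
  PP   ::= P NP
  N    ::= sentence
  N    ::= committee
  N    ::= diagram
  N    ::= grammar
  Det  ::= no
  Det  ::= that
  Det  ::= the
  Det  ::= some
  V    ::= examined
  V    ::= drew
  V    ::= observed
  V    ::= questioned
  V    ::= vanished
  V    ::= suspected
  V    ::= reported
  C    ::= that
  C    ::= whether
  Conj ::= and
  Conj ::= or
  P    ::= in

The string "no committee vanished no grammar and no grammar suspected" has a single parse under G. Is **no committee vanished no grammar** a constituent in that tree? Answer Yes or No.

[S [S [NP [Det no] [N committee]] [VP [V vanished] [NP [Det no] [N grammar]]]] [Conj and] [S [NP [Det no] [N grammar]] [VP [V suspected]]]]
The words 'no committee vanished no grammar' are exhaustively dominated by a single S node (built by S → NP VP), so they form a constituent.

Yes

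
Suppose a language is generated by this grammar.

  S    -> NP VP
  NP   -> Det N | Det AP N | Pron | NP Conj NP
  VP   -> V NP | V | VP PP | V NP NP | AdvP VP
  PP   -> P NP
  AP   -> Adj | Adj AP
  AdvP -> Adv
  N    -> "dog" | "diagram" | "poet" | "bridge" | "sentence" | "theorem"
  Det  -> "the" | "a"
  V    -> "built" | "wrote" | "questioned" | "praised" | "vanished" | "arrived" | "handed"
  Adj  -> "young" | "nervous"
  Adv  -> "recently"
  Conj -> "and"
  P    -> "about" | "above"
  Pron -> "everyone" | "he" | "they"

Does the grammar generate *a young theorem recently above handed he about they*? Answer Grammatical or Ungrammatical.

Ungrammatical

An Adv word can never sit immediately before a P word in any string this grammar generates, so the substring 'recently above' rules out a derivation.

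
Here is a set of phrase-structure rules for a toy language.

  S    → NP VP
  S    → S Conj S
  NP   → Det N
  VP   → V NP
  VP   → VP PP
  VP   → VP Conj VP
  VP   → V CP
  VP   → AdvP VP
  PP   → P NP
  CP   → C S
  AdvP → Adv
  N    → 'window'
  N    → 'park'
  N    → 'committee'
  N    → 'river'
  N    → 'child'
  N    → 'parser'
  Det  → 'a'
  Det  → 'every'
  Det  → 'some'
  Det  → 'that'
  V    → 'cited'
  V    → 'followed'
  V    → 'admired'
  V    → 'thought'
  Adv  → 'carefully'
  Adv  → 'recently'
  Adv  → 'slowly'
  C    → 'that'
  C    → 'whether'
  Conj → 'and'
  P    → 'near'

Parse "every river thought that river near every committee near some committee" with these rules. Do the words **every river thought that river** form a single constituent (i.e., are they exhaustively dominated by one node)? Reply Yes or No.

No

[S [NP [Det every] [N river]] [VP [VP [VP [V thought] [NP [Det that] [N river]]] [PP [P near] [NP [Det every] [N committee]]]] [PP [P near] [NP [Det some] [N committee]]]]]
The smallest constituent containing 'every river thought that river' is the S spanning 'every river thought that river near every committee near some committee'; no single node in the tree dominates exactly the given words.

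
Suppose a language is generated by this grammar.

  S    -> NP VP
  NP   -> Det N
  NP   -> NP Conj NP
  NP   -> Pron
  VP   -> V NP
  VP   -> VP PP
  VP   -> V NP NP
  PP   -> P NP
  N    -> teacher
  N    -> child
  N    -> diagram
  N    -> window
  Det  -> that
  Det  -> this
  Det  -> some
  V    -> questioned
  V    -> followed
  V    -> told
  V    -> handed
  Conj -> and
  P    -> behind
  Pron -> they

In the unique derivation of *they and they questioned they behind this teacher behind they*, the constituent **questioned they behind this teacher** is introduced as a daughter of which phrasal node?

VP

S
  NP
    NP
      Pron: they
    Conj: and
    NP
      Pron: they
  VP
    VP
      VP
        V: questioned
        NP
          Pron: they
      PP
        P: behind
        NP
          Det: this
          N: teacher
    PP
      P: behind
      NP
        Pron: they
The span 'questioned they behind this teacher' is the VP node built by VP → VP PP.
Its mother is the VP built by VP → VP PP.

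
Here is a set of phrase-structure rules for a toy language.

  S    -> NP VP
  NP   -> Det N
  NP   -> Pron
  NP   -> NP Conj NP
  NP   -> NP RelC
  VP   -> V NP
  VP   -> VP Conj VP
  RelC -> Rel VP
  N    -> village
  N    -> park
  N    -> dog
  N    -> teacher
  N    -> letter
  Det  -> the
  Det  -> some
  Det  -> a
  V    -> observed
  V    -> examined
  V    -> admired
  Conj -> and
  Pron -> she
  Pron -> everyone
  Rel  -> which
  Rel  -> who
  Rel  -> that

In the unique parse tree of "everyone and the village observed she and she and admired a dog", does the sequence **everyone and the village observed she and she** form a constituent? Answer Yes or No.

[S [NP [NP [Pron everyone]] [Conj and] [NP [Det the] [N village]]] [VP [VP [V observed] [NP [NP [Pron she]] [Conj and] [NP [Pron she]]]] [Conj and] [VP [V admired] [NP [Det a] [N dog]]]]]
The smallest constituent containing 'everyone and the village observed she and she' is the S spanning 'everyone and the village observed she and she and admired a dog'; no single node in the tree dominates exactly the given words.

No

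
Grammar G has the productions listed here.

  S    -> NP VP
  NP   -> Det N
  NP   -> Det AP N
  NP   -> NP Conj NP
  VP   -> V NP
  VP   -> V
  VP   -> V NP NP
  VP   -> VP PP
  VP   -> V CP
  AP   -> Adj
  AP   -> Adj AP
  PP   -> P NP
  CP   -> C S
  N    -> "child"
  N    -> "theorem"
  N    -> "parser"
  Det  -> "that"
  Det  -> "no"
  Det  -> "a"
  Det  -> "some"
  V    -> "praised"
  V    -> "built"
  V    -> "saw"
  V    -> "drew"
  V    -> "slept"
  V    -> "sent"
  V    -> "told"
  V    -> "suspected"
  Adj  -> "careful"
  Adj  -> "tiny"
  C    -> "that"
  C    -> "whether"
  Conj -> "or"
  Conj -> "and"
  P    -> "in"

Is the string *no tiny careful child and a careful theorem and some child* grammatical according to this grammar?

Ungrammatical

For S → NP VP, every NP-prefix leaves a non-VP remainder: after 'no tiny careful child' the remainder is not a VP; after 'no tiny careful child and a careful theorem' the remainder is not a VP.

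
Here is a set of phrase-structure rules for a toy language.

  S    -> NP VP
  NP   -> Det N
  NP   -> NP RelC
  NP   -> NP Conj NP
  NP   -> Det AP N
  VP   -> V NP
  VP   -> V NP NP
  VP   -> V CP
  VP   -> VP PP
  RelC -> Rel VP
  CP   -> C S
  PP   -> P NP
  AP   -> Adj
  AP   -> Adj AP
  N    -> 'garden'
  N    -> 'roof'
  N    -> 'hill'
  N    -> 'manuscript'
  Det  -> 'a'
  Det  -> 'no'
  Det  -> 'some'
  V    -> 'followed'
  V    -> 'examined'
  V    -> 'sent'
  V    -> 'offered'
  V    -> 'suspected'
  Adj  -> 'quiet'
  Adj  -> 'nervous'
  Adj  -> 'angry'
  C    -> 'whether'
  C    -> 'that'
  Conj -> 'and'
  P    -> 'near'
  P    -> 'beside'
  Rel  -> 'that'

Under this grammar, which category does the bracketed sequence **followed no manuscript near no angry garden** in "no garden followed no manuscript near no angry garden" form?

S
  NP
    Det: no
    N: garden
  VP
    VP
      V: followed
      NP
        Det: no
        N: manuscript
    PP
      P: near
      NP
        Det: no
        AP
          Adj: angry
        N: garden
The span 'followed no manuscript near no angry garden' is the VP node built by VP → VP PP.

VP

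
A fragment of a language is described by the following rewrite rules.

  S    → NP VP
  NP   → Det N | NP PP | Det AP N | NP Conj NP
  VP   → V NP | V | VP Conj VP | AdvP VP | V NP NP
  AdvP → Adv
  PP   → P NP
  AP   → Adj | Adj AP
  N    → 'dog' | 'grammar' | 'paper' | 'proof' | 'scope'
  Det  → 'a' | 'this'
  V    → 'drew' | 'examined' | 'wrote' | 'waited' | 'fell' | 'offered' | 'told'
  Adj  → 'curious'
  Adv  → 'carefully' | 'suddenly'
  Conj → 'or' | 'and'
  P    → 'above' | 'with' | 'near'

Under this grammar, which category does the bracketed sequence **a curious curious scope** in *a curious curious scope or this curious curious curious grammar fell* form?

S
  NP
    NP
      Det: a
      AP
        Adj: curious
        AP
          Adj: curious
      N: scope
    Conj: or
    NP
      Det: this
      AP
        Adj: curious
        AP
          Adj: curious
          AP
            Adj: curious
      N: grammar
  VP
    V: fell
The span 'a curious curious scope' is the NP node built by NP → Det AP N.

NP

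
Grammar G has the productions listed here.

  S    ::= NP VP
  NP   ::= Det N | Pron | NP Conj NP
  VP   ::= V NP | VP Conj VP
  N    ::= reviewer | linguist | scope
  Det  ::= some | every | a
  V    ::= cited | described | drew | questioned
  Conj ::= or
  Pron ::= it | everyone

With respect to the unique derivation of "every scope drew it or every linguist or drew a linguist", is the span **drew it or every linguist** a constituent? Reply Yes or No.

Yes

[S [NP [Det every] [N scope]] [VP [VP [V drew] [NP [NP [Pron it]] [Conj or] [NP [Det every] [N linguist]]]] [Conj or] [VP [V drew] [NP [Det a] [N linguist]]]]]
The words 'drew it or every linguist' are exhaustively dominated by a single VP node (built by VP → V NP), so they form a constituent.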